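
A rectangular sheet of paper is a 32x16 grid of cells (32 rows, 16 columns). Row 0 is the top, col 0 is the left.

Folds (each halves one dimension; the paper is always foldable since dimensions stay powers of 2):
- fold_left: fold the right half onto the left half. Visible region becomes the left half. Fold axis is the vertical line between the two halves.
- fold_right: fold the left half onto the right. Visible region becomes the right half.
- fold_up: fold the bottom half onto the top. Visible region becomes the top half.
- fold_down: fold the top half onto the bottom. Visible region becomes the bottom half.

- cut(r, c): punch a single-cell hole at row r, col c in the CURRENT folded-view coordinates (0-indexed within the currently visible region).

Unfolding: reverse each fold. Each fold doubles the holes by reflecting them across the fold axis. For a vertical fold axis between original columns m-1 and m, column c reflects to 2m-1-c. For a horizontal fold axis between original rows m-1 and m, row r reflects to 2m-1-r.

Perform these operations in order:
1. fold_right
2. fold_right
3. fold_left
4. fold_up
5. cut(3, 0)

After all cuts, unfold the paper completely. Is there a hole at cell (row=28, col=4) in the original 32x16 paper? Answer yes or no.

Answer: yes

Derivation:
Op 1 fold_right: fold axis v@8; visible region now rows[0,32) x cols[8,16) = 32x8
Op 2 fold_right: fold axis v@12; visible region now rows[0,32) x cols[12,16) = 32x4
Op 3 fold_left: fold axis v@14; visible region now rows[0,32) x cols[12,14) = 32x2
Op 4 fold_up: fold axis h@16; visible region now rows[0,16) x cols[12,14) = 16x2
Op 5 cut(3, 0): punch at orig (3,12); cuts so far [(3, 12)]; region rows[0,16) x cols[12,14) = 16x2
Unfold 1 (reflect across h@16): 2 holes -> [(3, 12), (28, 12)]
Unfold 2 (reflect across v@14): 4 holes -> [(3, 12), (3, 15), (28, 12), (28, 15)]
Unfold 3 (reflect across v@12): 8 holes -> [(3, 8), (3, 11), (3, 12), (3, 15), (28, 8), (28, 11), (28, 12), (28, 15)]
Unfold 4 (reflect across v@8): 16 holes -> [(3, 0), (3, 3), (3, 4), (3, 7), (3, 8), (3, 11), (3, 12), (3, 15), (28, 0), (28, 3), (28, 4), (28, 7), (28, 8), (28, 11), (28, 12), (28, 15)]
Holes: [(3, 0), (3, 3), (3, 4), (3, 7), (3, 8), (3, 11), (3, 12), (3, 15), (28, 0), (28, 3), (28, 4), (28, 7), (28, 8), (28, 11), (28, 12), (28, 15)]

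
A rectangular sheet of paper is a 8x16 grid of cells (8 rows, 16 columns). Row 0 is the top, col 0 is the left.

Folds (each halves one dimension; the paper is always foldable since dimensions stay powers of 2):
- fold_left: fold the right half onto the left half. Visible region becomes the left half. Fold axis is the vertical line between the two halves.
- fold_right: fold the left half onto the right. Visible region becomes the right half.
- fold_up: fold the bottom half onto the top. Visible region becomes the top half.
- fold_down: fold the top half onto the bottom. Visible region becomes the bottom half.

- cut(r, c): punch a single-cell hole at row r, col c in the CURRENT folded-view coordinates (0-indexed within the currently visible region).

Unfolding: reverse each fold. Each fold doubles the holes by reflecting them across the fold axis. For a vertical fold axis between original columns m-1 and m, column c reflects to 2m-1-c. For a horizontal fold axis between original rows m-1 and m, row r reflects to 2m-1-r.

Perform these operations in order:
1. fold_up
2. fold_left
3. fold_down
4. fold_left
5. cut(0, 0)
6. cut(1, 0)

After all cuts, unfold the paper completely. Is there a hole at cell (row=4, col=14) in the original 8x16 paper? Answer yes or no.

Op 1 fold_up: fold axis h@4; visible region now rows[0,4) x cols[0,16) = 4x16
Op 2 fold_left: fold axis v@8; visible region now rows[0,4) x cols[0,8) = 4x8
Op 3 fold_down: fold axis h@2; visible region now rows[2,4) x cols[0,8) = 2x8
Op 4 fold_left: fold axis v@4; visible region now rows[2,4) x cols[0,4) = 2x4
Op 5 cut(0, 0): punch at orig (2,0); cuts so far [(2, 0)]; region rows[2,4) x cols[0,4) = 2x4
Op 6 cut(1, 0): punch at orig (3,0); cuts so far [(2, 0), (3, 0)]; region rows[2,4) x cols[0,4) = 2x4
Unfold 1 (reflect across v@4): 4 holes -> [(2, 0), (2, 7), (3, 0), (3, 7)]
Unfold 2 (reflect across h@2): 8 holes -> [(0, 0), (0, 7), (1, 0), (1, 7), (2, 0), (2, 7), (3, 0), (3, 7)]
Unfold 3 (reflect across v@8): 16 holes -> [(0, 0), (0, 7), (0, 8), (0, 15), (1, 0), (1, 7), (1, 8), (1, 15), (2, 0), (2, 7), (2, 8), (2, 15), (3, 0), (3, 7), (3, 8), (3, 15)]
Unfold 4 (reflect across h@4): 32 holes -> [(0, 0), (0, 7), (0, 8), (0, 15), (1, 0), (1, 7), (1, 8), (1, 15), (2, 0), (2, 7), (2, 8), (2, 15), (3, 0), (3, 7), (3, 8), (3, 15), (4, 0), (4, 7), (4, 8), (4, 15), (5, 0), (5, 7), (5, 8), (5, 15), (6, 0), (6, 7), (6, 8), (6, 15), (7, 0), (7, 7), (7, 8), (7, 15)]
Holes: [(0, 0), (0, 7), (0, 8), (0, 15), (1, 0), (1, 7), (1, 8), (1, 15), (2, 0), (2, 7), (2, 8), (2, 15), (3, 0), (3, 7), (3, 8), (3, 15), (4, 0), (4, 7), (4, 8), (4, 15), (5, 0), (5, 7), (5, 8), (5, 15), (6, 0), (6, 7), (6, 8), (6, 15), (7, 0), (7, 7), (7, 8), (7, 15)]

Answer: no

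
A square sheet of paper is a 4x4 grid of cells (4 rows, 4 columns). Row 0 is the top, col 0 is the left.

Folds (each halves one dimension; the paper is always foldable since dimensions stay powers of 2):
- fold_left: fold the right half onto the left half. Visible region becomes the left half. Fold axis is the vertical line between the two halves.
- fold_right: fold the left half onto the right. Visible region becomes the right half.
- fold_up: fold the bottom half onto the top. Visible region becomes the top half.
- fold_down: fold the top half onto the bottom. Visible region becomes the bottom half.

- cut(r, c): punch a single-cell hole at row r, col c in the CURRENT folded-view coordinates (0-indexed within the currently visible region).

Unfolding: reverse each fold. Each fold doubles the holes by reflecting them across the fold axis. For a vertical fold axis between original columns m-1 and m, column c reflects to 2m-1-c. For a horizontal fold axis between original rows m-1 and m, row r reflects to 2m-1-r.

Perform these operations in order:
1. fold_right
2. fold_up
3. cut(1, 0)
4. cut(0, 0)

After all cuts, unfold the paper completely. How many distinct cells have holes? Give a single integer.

Op 1 fold_right: fold axis v@2; visible region now rows[0,4) x cols[2,4) = 4x2
Op 2 fold_up: fold axis h@2; visible region now rows[0,2) x cols[2,4) = 2x2
Op 3 cut(1, 0): punch at orig (1,2); cuts so far [(1, 2)]; region rows[0,2) x cols[2,4) = 2x2
Op 4 cut(0, 0): punch at orig (0,2); cuts so far [(0, 2), (1, 2)]; region rows[0,2) x cols[2,4) = 2x2
Unfold 1 (reflect across h@2): 4 holes -> [(0, 2), (1, 2), (2, 2), (3, 2)]
Unfold 2 (reflect across v@2): 8 holes -> [(0, 1), (0, 2), (1, 1), (1, 2), (2, 1), (2, 2), (3, 1), (3, 2)]

Answer: 8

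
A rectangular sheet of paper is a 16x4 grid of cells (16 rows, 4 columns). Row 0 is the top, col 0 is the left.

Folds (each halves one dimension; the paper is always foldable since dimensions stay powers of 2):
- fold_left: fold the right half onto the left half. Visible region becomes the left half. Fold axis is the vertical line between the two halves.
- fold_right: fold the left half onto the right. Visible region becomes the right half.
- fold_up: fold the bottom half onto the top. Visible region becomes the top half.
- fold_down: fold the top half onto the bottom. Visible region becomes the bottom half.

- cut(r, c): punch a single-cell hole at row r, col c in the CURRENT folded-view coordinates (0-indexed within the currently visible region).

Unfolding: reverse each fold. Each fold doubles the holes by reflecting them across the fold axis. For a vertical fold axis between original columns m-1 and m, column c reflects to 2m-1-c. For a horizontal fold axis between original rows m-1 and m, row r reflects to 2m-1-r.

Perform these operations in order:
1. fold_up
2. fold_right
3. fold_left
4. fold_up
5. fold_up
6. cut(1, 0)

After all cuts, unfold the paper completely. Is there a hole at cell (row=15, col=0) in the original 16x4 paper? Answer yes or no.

Op 1 fold_up: fold axis h@8; visible region now rows[0,8) x cols[0,4) = 8x4
Op 2 fold_right: fold axis v@2; visible region now rows[0,8) x cols[2,4) = 8x2
Op 3 fold_left: fold axis v@3; visible region now rows[0,8) x cols[2,3) = 8x1
Op 4 fold_up: fold axis h@4; visible region now rows[0,4) x cols[2,3) = 4x1
Op 5 fold_up: fold axis h@2; visible region now rows[0,2) x cols[2,3) = 2x1
Op 6 cut(1, 0): punch at orig (1,2); cuts so far [(1, 2)]; region rows[0,2) x cols[2,3) = 2x1
Unfold 1 (reflect across h@2): 2 holes -> [(1, 2), (2, 2)]
Unfold 2 (reflect across h@4): 4 holes -> [(1, 2), (2, 2), (5, 2), (6, 2)]
Unfold 3 (reflect across v@3): 8 holes -> [(1, 2), (1, 3), (2, 2), (2, 3), (5, 2), (5, 3), (6, 2), (6, 3)]
Unfold 4 (reflect across v@2): 16 holes -> [(1, 0), (1, 1), (1, 2), (1, 3), (2, 0), (2, 1), (2, 2), (2, 3), (5, 0), (5, 1), (5, 2), (5, 3), (6, 0), (6, 1), (6, 2), (6, 3)]
Unfold 5 (reflect across h@8): 32 holes -> [(1, 0), (1, 1), (1, 2), (1, 3), (2, 0), (2, 1), (2, 2), (2, 3), (5, 0), (5, 1), (5, 2), (5, 3), (6, 0), (6, 1), (6, 2), (6, 3), (9, 0), (9, 1), (9, 2), (9, 3), (10, 0), (10, 1), (10, 2), (10, 3), (13, 0), (13, 1), (13, 2), (13, 3), (14, 0), (14, 1), (14, 2), (14, 3)]
Holes: [(1, 0), (1, 1), (1, 2), (1, 3), (2, 0), (2, 1), (2, 2), (2, 3), (5, 0), (5, 1), (5, 2), (5, 3), (6, 0), (6, 1), (6, 2), (6, 3), (9, 0), (9, 1), (9, 2), (9, 3), (10, 0), (10, 1), (10, 2), (10, 3), (13, 0), (13, 1), (13, 2), (13, 3), (14, 0), (14, 1), (14, 2), (14, 3)]

Answer: no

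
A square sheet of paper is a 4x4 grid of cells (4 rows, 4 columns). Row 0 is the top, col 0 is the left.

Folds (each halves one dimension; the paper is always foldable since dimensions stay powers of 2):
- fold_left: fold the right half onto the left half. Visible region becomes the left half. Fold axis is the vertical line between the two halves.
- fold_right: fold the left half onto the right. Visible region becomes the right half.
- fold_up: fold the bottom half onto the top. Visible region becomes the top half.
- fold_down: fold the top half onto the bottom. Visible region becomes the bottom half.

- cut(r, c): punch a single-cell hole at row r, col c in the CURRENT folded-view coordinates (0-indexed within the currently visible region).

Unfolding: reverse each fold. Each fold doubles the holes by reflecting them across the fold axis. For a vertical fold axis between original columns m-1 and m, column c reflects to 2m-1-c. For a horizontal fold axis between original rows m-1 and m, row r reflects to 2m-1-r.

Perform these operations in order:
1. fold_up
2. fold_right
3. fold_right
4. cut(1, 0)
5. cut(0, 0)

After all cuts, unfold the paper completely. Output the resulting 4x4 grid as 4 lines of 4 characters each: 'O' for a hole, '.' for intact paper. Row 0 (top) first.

Op 1 fold_up: fold axis h@2; visible region now rows[0,2) x cols[0,4) = 2x4
Op 2 fold_right: fold axis v@2; visible region now rows[0,2) x cols[2,4) = 2x2
Op 3 fold_right: fold axis v@3; visible region now rows[0,2) x cols[3,4) = 2x1
Op 4 cut(1, 0): punch at orig (1,3); cuts so far [(1, 3)]; region rows[0,2) x cols[3,4) = 2x1
Op 5 cut(0, 0): punch at orig (0,3); cuts so far [(0, 3), (1, 3)]; region rows[0,2) x cols[3,4) = 2x1
Unfold 1 (reflect across v@3): 4 holes -> [(0, 2), (0, 3), (1, 2), (1, 3)]
Unfold 2 (reflect across v@2): 8 holes -> [(0, 0), (0, 1), (0, 2), (0, 3), (1, 0), (1, 1), (1, 2), (1, 3)]
Unfold 3 (reflect across h@2): 16 holes -> [(0, 0), (0, 1), (0, 2), (0, 3), (1, 0), (1, 1), (1, 2), (1, 3), (2, 0), (2, 1), (2, 2), (2, 3), (3, 0), (3, 1), (3, 2), (3, 3)]

Answer: OOOO
OOOO
OOOO
OOOO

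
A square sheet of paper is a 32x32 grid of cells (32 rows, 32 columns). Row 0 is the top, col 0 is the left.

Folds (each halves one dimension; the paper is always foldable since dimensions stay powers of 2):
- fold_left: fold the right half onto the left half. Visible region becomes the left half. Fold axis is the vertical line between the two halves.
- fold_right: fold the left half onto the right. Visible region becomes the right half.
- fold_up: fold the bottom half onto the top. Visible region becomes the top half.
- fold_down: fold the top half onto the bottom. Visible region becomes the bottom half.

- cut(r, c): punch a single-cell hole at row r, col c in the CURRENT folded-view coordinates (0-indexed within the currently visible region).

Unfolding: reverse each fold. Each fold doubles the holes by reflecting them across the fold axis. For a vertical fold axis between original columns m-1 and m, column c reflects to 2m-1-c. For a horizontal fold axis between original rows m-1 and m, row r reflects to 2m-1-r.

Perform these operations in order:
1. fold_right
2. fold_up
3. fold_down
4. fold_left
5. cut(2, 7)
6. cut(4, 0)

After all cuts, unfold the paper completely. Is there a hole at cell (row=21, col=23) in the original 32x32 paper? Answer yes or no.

Op 1 fold_right: fold axis v@16; visible region now rows[0,32) x cols[16,32) = 32x16
Op 2 fold_up: fold axis h@16; visible region now rows[0,16) x cols[16,32) = 16x16
Op 3 fold_down: fold axis h@8; visible region now rows[8,16) x cols[16,32) = 8x16
Op 4 fold_left: fold axis v@24; visible region now rows[8,16) x cols[16,24) = 8x8
Op 5 cut(2, 7): punch at orig (10,23); cuts so far [(10, 23)]; region rows[8,16) x cols[16,24) = 8x8
Op 6 cut(4, 0): punch at orig (12,16); cuts so far [(10, 23), (12, 16)]; region rows[8,16) x cols[16,24) = 8x8
Unfold 1 (reflect across v@24): 4 holes -> [(10, 23), (10, 24), (12, 16), (12, 31)]
Unfold 2 (reflect across h@8): 8 holes -> [(3, 16), (3, 31), (5, 23), (5, 24), (10, 23), (10, 24), (12, 16), (12, 31)]
Unfold 3 (reflect across h@16): 16 holes -> [(3, 16), (3, 31), (5, 23), (5, 24), (10, 23), (10, 24), (12, 16), (12, 31), (19, 16), (19, 31), (21, 23), (21, 24), (26, 23), (26, 24), (28, 16), (28, 31)]
Unfold 4 (reflect across v@16): 32 holes -> [(3, 0), (3, 15), (3, 16), (3, 31), (5, 7), (5, 8), (5, 23), (5, 24), (10, 7), (10, 8), (10, 23), (10, 24), (12, 0), (12, 15), (12, 16), (12, 31), (19, 0), (19, 15), (19, 16), (19, 31), (21, 7), (21, 8), (21, 23), (21, 24), (26, 7), (26, 8), (26, 23), (26, 24), (28, 0), (28, 15), (28, 16), (28, 31)]
Holes: [(3, 0), (3, 15), (3, 16), (3, 31), (5, 7), (5, 8), (5, 23), (5, 24), (10, 7), (10, 8), (10, 23), (10, 24), (12, 0), (12, 15), (12, 16), (12, 31), (19, 0), (19, 15), (19, 16), (19, 31), (21, 7), (21, 8), (21, 23), (21, 24), (26, 7), (26, 8), (26, 23), (26, 24), (28, 0), (28, 15), (28, 16), (28, 31)]

Answer: yes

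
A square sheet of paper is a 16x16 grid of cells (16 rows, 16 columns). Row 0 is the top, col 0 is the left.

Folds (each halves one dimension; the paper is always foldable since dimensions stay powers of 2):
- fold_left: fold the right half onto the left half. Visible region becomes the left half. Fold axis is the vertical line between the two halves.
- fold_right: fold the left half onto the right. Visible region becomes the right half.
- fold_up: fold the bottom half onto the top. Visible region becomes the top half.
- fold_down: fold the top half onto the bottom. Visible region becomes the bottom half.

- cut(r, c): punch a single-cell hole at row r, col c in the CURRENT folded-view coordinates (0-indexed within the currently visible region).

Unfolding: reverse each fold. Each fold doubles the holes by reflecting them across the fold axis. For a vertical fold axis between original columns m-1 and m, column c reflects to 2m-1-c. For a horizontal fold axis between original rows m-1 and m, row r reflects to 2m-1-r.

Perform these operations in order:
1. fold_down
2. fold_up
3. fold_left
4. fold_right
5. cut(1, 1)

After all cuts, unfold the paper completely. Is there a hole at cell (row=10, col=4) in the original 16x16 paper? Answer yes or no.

Answer: no

Derivation:
Op 1 fold_down: fold axis h@8; visible region now rows[8,16) x cols[0,16) = 8x16
Op 2 fold_up: fold axis h@12; visible region now rows[8,12) x cols[0,16) = 4x16
Op 3 fold_left: fold axis v@8; visible region now rows[8,12) x cols[0,8) = 4x8
Op 4 fold_right: fold axis v@4; visible region now rows[8,12) x cols[4,8) = 4x4
Op 5 cut(1, 1): punch at orig (9,5); cuts so far [(9, 5)]; region rows[8,12) x cols[4,8) = 4x4
Unfold 1 (reflect across v@4): 2 holes -> [(9, 2), (9, 5)]
Unfold 2 (reflect across v@8): 4 holes -> [(9, 2), (9, 5), (9, 10), (9, 13)]
Unfold 3 (reflect across h@12): 8 holes -> [(9, 2), (9, 5), (9, 10), (9, 13), (14, 2), (14, 5), (14, 10), (14, 13)]
Unfold 4 (reflect across h@8): 16 holes -> [(1, 2), (1, 5), (1, 10), (1, 13), (6, 2), (6, 5), (6, 10), (6, 13), (9, 2), (9, 5), (9, 10), (9, 13), (14, 2), (14, 5), (14, 10), (14, 13)]
Holes: [(1, 2), (1, 5), (1, 10), (1, 13), (6, 2), (6, 5), (6, 10), (6, 13), (9, 2), (9, 5), (9, 10), (9, 13), (14, 2), (14, 5), (14, 10), (14, 13)]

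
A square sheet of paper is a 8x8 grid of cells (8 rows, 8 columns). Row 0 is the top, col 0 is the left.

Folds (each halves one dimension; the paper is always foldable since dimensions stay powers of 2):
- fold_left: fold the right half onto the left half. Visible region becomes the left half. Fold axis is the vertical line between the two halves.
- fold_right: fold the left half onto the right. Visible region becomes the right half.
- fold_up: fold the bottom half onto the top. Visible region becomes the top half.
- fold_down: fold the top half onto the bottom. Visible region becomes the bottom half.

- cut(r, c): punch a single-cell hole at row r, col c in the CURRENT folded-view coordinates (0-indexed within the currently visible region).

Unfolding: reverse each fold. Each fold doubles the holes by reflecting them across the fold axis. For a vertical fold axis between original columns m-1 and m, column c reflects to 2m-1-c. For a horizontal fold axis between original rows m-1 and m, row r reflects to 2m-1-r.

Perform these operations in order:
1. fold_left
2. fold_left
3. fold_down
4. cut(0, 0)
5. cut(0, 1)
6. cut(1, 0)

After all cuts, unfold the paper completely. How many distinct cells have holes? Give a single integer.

Op 1 fold_left: fold axis v@4; visible region now rows[0,8) x cols[0,4) = 8x4
Op 2 fold_left: fold axis v@2; visible region now rows[0,8) x cols[0,2) = 8x2
Op 3 fold_down: fold axis h@4; visible region now rows[4,8) x cols[0,2) = 4x2
Op 4 cut(0, 0): punch at orig (4,0); cuts so far [(4, 0)]; region rows[4,8) x cols[0,2) = 4x2
Op 5 cut(0, 1): punch at orig (4,1); cuts so far [(4, 0), (4, 1)]; region rows[4,8) x cols[0,2) = 4x2
Op 6 cut(1, 0): punch at orig (5,0); cuts so far [(4, 0), (4, 1), (5, 0)]; region rows[4,8) x cols[0,2) = 4x2
Unfold 1 (reflect across h@4): 6 holes -> [(2, 0), (3, 0), (3, 1), (4, 0), (4, 1), (5, 0)]
Unfold 2 (reflect across v@2): 12 holes -> [(2, 0), (2, 3), (3, 0), (3, 1), (3, 2), (3, 3), (4, 0), (4, 1), (4, 2), (4, 3), (5, 0), (5, 3)]
Unfold 3 (reflect across v@4): 24 holes -> [(2, 0), (2, 3), (2, 4), (2, 7), (3, 0), (3, 1), (3, 2), (3, 3), (3, 4), (3, 5), (3, 6), (3, 7), (4, 0), (4, 1), (4, 2), (4, 3), (4, 4), (4, 5), (4, 6), (4, 7), (5, 0), (5, 3), (5, 4), (5, 7)]

Answer: 24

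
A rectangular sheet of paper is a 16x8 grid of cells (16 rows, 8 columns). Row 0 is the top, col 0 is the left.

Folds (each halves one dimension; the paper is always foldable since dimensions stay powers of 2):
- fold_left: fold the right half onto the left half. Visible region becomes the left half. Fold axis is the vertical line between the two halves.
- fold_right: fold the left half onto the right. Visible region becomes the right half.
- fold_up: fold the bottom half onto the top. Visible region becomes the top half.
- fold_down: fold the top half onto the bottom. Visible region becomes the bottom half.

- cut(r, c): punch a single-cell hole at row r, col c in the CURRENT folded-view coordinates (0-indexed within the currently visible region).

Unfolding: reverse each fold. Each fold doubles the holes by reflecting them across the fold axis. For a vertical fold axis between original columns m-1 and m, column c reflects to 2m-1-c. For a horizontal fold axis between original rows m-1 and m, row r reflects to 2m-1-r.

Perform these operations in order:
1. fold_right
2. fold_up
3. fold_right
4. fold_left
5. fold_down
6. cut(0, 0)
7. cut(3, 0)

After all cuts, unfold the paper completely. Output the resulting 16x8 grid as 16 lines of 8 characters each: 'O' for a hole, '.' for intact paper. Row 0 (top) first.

Answer: OOOOOOOO
........
........
OOOOOOOO
OOOOOOOO
........
........
OOOOOOOO
OOOOOOOO
........
........
OOOOOOOO
OOOOOOOO
........
........
OOOOOOOO

Derivation:
Op 1 fold_right: fold axis v@4; visible region now rows[0,16) x cols[4,8) = 16x4
Op 2 fold_up: fold axis h@8; visible region now rows[0,8) x cols[4,8) = 8x4
Op 3 fold_right: fold axis v@6; visible region now rows[0,8) x cols[6,8) = 8x2
Op 4 fold_left: fold axis v@7; visible region now rows[0,8) x cols[6,7) = 8x1
Op 5 fold_down: fold axis h@4; visible region now rows[4,8) x cols[6,7) = 4x1
Op 6 cut(0, 0): punch at orig (4,6); cuts so far [(4, 6)]; region rows[4,8) x cols[6,7) = 4x1
Op 7 cut(3, 0): punch at orig (7,6); cuts so far [(4, 6), (7, 6)]; region rows[4,8) x cols[6,7) = 4x1
Unfold 1 (reflect across h@4): 4 holes -> [(0, 6), (3, 6), (4, 6), (7, 6)]
Unfold 2 (reflect across v@7): 8 holes -> [(0, 6), (0, 7), (3, 6), (3, 7), (4, 6), (4, 7), (7, 6), (7, 7)]
Unfold 3 (reflect across v@6): 16 holes -> [(0, 4), (0, 5), (0, 6), (0, 7), (3, 4), (3, 5), (3, 6), (3, 7), (4, 4), (4, 5), (4, 6), (4, 7), (7, 4), (7, 5), (7, 6), (7, 7)]
Unfold 4 (reflect across h@8): 32 holes -> [(0, 4), (0, 5), (0, 6), (0, 7), (3, 4), (3, 5), (3, 6), (3, 7), (4, 4), (4, 5), (4, 6), (4, 7), (7, 4), (7, 5), (7, 6), (7, 7), (8, 4), (8, 5), (8, 6), (8, 7), (11, 4), (11, 5), (11, 6), (11, 7), (12, 4), (12, 5), (12, 6), (12, 7), (15, 4), (15, 5), (15, 6), (15, 7)]
Unfold 5 (reflect across v@4): 64 holes -> [(0, 0), (0, 1), (0, 2), (0, 3), (0, 4), (0, 5), (0, 6), (0, 7), (3, 0), (3, 1), (3, 2), (3, 3), (3, 4), (3, 5), (3, 6), (3, 7), (4, 0), (4, 1), (4, 2), (4, 3), (4, 4), (4, 5), (4, 6), (4, 7), (7, 0), (7, 1), (7, 2), (7, 3), (7, 4), (7, 5), (7, 6), (7, 7), (8, 0), (8, 1), (8, 2), (8, 3), (8, 4), (8, 5), (8, 6), (8, 7), (11, 0), (11, 1), (11, 2), (11, 3), (11, 4), (11, 5), (11, 6), (11, 7), (12, 0), (12, 1), (12, 2), (12, 3), (12, 4), (12, 5), (12, 6), (12, 7), (15, 0), (15, 1), (15, 2), (15, 3), (15, 4), (15, 5), (15, 6), (15, 7)]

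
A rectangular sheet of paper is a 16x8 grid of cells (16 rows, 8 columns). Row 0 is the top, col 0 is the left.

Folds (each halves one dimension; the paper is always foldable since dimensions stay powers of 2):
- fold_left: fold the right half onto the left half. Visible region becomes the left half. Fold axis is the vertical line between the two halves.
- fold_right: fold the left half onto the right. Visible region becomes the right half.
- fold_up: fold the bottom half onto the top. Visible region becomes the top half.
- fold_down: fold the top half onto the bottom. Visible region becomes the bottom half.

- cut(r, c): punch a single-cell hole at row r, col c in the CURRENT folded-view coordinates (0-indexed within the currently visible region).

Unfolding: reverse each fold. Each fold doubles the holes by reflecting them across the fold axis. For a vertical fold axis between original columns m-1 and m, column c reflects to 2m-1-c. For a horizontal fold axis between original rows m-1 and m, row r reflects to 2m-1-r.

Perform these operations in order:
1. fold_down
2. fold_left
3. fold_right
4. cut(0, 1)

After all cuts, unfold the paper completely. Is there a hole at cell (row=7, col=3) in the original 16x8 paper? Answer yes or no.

Op 1 fold_down: fold axis h@8; visible region now rows[8,16) x cols[0,8) = 8x8
Op 2 fold_left: fold axis v@4; visible region now rows[8,16) x cols[0,4) = 8x4
Op 3 fold_right: fold axis v@2; visible region now rows[8,16) x cols[2,4) = 8x2
Op 4 cut(0, 1): punch at orig (8,3); cuts so far [(8, 3)]; region rows[8,16) x cols[2,4) = 8x2
Unfold 1 (reflect across v@2): 2 holes -> [(8, 0), (8, 3)]
Unfold 2 (reflect across v@4): 4 holes -> [(8, 0), (8, 3), (8, 4), (8, 7)]
Unfold 3 (reflect across h@8): 8 holes -> [(7, 0), (7, 3), (7, 4), (7, 7), (8, 0), (8, 3), (8, 4), (8, 7)]
Holes: [(7, 0), (7, 3), (7, 4), (7, 7), (8, 0), (8, 3), (8, 4), (8, 7)]

Answer: yes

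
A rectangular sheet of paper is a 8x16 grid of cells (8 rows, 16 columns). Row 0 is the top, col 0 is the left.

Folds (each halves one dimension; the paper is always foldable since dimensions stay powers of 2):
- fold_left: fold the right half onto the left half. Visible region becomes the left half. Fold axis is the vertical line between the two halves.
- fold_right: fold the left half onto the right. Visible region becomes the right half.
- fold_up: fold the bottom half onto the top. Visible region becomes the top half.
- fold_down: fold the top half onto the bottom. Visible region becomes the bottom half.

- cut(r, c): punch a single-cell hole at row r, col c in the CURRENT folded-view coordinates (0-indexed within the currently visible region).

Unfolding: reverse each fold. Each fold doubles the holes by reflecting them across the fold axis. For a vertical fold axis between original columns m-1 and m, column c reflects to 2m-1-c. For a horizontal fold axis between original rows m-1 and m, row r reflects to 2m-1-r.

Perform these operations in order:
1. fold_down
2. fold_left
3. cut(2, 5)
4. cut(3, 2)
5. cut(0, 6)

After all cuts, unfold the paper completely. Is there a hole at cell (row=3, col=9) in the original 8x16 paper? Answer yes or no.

Op 1 fold_down: fold axis h@4; visible region now rows[4,8) x cols[0,16) = 4x16
Op 2 fold_left: fold axis v@8; visible region now rows[4,8) x cols[0,8) = 4x8
Op 3 cut(2, 5): punch at orig (6,5); cuts so far [(6, 5)]; region rows[4,8) x cols[0,8) = 4x8
Op 4 cut(3, 2): punch at orig (7,2); cuts so far [(6, 5), (7, 2)]; region rows[4,8) x cols[0,8) = 4x8
Op 5 cut(0, 6): punch at orig (4,6); cuts so far [(4, 6), (6, 5), (7, 2)]; region rows[4,8) x cols[0,8) = 4x8
Unfold 1 (reflect across v@8): 6 holes -> [(4, 6), (4, 9), (6, 5), (6, 10), (7, 2), (7, 13)]
Unfold 2 (reflect across h@4): 12 holes -> [(0, 2), (0, 13), (1, 5), (1, 10), (3, 6), (3, 9), (4, 6), (4, 9), (6, 5), (6, 10), (7, 2), (7, 13)]
Holes: [(0, 2), (0, 13), (1, 5), (1, 10), (3, 6), (3, 9), (4, 6), (4, 9), (6, 5), (6, 10), (7, 2), (7, 13)]

Answer: yes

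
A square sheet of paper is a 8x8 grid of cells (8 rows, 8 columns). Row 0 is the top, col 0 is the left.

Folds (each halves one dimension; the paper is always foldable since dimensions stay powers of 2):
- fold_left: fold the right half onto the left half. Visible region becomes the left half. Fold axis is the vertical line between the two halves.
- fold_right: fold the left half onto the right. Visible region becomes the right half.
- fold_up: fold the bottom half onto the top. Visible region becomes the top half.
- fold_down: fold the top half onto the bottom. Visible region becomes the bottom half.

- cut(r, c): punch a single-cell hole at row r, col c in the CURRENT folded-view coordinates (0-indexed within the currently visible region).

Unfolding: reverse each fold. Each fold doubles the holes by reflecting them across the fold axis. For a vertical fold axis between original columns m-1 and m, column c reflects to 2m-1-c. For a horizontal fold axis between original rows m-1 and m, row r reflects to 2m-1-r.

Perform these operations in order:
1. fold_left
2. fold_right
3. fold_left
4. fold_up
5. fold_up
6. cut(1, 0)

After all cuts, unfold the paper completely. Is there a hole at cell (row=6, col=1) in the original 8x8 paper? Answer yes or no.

Op 1 fold_left: fold axis v@4; visible region now rows[0,8) x cols[0,4) = 8x4
Op 2 fold_right: fold axis v@2; visible region now rows[0,8) x cols[2,4) = 8x2
Op 3 fold_left: fold axis v@3; visible region now rows[0,8) x cols[2,3) = 8x1
Op 4 fold_up: fold axis h@4; visible region now rows[0,4) x cols[2,3) = 4x1
Op 5 fold_up: fold axis h@2; visible region now rows[0,2) x cols[2,3) = 2x1
Op 6 cut(1, 0): punch at orig (1,2); cuts so far [(1, 2)]; region rows[0,2) x cols[2,3) = 2x1
Unfold 1 (reflect across h@2): 2 holes -> [(1, 2), (2, 2)]
Unfold 2 (reflect across h@4): 4 holes -> [(1, 2), (2, 2), (5, 2), (6, 2)]
Unfold 3 (reflect across v@3): 8 holes -> [(1, 2), (1, 3), (2, 2), (2, 3), (5, 2), (5, 3), (6, 2), (6, 3)]
Unfold 4 (reflect across v@2): 16 holes -> [(1, 0), (1, 1), (1, 2), (1, 3), (2, 0), (2, 1), (2, 2), (2, 3), (5, 0), (5, 1), (5, 2), (5, 3), (6, 0), (6, 1), (6, 2), (6, 3)]
Unfold 5 (reflect across v@4): 32 holes -> [(1, 0), (1, 1), (1, 2), (1, 3), (1, 4), (1, 5), (1, 6), (1, 7), (2, 0), (2, 1), (2, 2), (2, 3), (2, 4), (2, 5), (2, 6), (2, 7), (5, 0), (5, 1), (5, 2), (5, 3), (5, 4), (5, 5), (5, 6), (5, 7), (6, 0), (6, 1), (6, 2), (6, 3), (6, 4), (6, 5), (6, 6), (6, 7)]
Holes: [(1, 0), (1, 1), (1, 2), (1, 3), (1, 4), (1, 5), (1, 6), (1, 7), (2, 0), (2, 1), (2, 2), (2, 3), (2, 4), (2, 5), (2, 6), (2, 7), (5, 0), (5, 1), (5, 2), (5, 3), (5, 4), (5, 5), (5, 6), (5, 7), (6, 0), (6, 1), (6, 2), (6, 3), (6, 4), (6, 5), (6, 6), (6, 7)]

Answer: yes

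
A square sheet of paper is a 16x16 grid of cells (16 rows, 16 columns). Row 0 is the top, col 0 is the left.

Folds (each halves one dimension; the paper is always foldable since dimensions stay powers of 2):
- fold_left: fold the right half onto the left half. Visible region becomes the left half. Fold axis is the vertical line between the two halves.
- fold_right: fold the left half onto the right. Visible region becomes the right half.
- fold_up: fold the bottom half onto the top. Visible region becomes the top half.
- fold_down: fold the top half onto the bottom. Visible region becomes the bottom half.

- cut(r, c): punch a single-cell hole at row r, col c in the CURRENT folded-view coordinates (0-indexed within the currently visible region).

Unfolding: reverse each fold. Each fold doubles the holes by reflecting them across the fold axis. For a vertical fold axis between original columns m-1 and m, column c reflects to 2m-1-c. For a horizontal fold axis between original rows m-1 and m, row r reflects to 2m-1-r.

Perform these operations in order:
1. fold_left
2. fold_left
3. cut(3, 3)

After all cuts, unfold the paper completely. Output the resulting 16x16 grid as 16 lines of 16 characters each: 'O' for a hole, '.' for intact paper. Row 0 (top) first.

Answer: ................
................
................
...OO......OO...
................
................
................
................
................
................
................
................
................
................
................
................

Derivation:
Op 1 fold_left: fold axis v@8; visible region now rows[0,16) x cols[0,8) = 16x8
Op 2 fold_left: fold axis v@4; visible region now rows[0,16) x cols[0,4) = 16x4
Op 3 cut(3, 3): punch at orig (3,3); cuts so far [(3, 3)]; region rows[0,16) x cols[0,4) = 16x4
Unfold 1 (reflect across v@4): 2 holes -> [(3, 3), (3, 4)]
Unfold 2 (reflect across v@8): 4 holes -> [(3, 3), (3, 4), (3, 11), (3, 12)]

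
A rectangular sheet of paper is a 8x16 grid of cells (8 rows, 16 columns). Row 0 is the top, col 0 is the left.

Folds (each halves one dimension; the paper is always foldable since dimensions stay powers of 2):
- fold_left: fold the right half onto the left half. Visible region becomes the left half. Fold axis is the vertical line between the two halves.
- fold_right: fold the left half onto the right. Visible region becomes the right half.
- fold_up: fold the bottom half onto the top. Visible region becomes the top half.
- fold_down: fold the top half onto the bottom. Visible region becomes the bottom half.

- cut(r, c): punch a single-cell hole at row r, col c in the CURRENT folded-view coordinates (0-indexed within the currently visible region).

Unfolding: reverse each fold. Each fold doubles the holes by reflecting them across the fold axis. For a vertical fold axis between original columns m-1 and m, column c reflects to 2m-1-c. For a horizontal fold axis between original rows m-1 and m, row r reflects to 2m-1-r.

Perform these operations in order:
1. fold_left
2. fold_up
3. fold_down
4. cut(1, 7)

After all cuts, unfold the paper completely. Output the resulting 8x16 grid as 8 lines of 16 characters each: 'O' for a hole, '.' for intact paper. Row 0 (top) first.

Answer: .......OO.......
................
................
.......OO.......
.......OO.......
................
................
.......OO.......

Derivation:
Op 1 fold_left: fold axis v@8; visible region now rows[0,8) x cols[0,8) = 8x8
Op 2 fold_up: fold axis h@4; visible region now rows[0,4) x cols[0,8) = 4x8
Op 3 fold_down: fold axis h@2; visible region now rows[2,4) x cols[0,8) = 2x8
Op 4 cut(1, 7): punch at orig (3,7); cuts so far [(3, 7)]; region rows[2,4) x cols[0,8) = 2x8
Unfold 1 (reflect across h@2): 2 holes -> [(0, 7), (3, 7)]
Unfold 2 (reflect across h@4): 4 holes -> [(0, 7), (3, 7), (4, 7), (7, 7)]
Unfold 3 (reflect across v@8): 8 holes -> [(0, 7), (0, 8), (3, 7), (3, 8), (4, 7), (4, 8), (7, 7), (7, 8)]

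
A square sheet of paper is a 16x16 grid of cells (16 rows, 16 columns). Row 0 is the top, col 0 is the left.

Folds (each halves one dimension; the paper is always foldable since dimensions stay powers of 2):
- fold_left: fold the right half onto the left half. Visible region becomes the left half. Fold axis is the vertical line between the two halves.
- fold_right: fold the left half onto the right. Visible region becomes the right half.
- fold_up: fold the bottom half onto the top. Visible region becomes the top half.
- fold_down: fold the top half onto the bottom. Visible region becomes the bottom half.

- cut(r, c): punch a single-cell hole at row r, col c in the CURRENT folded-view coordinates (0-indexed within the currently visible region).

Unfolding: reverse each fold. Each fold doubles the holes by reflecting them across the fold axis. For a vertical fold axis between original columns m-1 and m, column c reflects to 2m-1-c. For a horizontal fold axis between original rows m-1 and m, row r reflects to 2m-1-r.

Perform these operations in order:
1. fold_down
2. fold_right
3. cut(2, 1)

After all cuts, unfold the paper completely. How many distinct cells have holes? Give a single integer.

Op 1 fold_down: fold axis h@8; visible region now rows[8,16) x cols[0,16) = 8x16
Op 2 fold_right: fold axis v@8; visible region now rows[8,16) x cols[8,16) = 8x8
Op 3 cut(2, 1): punch at orig (10,9); cuts so far [(10, 9)]; region rows[8,16) x cols[8,16) = 8x8
Unfold 1 (reflect across v@8): 2 holes -> [(10, 6), (10, 9)]
Unfold 2 (reflect across h@8): 4 holes -> [(5, 6), (5, 9), (10, 6), (10, 9)]

Answer: 4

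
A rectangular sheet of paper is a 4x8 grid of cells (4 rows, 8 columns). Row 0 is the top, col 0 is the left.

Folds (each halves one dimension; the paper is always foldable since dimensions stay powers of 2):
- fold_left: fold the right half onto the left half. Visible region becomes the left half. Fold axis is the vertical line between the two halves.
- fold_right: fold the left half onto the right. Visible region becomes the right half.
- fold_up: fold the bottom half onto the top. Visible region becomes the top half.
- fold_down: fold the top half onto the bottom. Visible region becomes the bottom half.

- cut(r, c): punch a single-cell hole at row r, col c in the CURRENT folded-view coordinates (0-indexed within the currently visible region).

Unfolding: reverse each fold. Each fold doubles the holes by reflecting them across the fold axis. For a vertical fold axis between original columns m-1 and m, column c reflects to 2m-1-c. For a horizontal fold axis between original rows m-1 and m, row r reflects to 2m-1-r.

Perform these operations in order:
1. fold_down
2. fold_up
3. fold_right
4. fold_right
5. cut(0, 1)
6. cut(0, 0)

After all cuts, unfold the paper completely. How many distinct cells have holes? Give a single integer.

Op 1 fold_down: fold axis h@2; visible region now rows[2,4) x cols[0,8) = 2x8
Op 2 fold_up: fold axis h@3; visible region now rows[2,3) x cols[0,8) = 1x8
Op 3 fold_right: fold axis v@4; visible region now rows[2,3) x cols[4,8) = 1x4
Op 4 fold_right: fold axis v@6; visible region now rows[2,3) x cols[6,8) = 1x2
Op 5 cut(0, 1): punch at orig (2,7); cuts so far [(2, 7)]; region rows[2,3) x cols[6,8) = 1x2
Op 6 cut(0, 0): punch at orig (2,6); cuts so far [(2, 6), (2, 7)]; region rows[2,3) x cols[6,8) = 1x2
Unfold 1 (reflect across v@6): 4 holes -> [(2, 4), (2, 5), (2, 6), (2, 7)]
Unfold 2 (reflect across v@4): 8 holes -> [(2, 0), (2, 1), (2, 2), (2, 3), (2, 4), (2, 5), (2, 6), (2, 7)]
Unfold 3 (reflect across h@3): 16 holes -> [(2, 0), (2, 1), (2, 2), (2, 3), (2, 4), (2, 5), (2, 6), (2, 7), (3, 0), (3, 1), (3, 2), (3, 3), (3, 4), (3, 5), (3, 6), (3, 7)]
Unfold 4 (reflect across h@2): 32 holes -> [(0, 0), (0, 1), (0, 2), (0, 3), (0, 4), (0, 5), (0, 6), (0, 7), (1, 0), (1, 1), (1, 2), (1, 3), (1, 4), (1, 5), (1, 6), (1, 7), (2, 0), (2, 1), (2, 2), (2, 3), (2, 4), (2, 5), (2, 6), (2, 7), (3, 0), (3, 1), (3, 2), (3, 3), (3, 4), (3, 5), (3, 6), (3, 7)]

Answer: 32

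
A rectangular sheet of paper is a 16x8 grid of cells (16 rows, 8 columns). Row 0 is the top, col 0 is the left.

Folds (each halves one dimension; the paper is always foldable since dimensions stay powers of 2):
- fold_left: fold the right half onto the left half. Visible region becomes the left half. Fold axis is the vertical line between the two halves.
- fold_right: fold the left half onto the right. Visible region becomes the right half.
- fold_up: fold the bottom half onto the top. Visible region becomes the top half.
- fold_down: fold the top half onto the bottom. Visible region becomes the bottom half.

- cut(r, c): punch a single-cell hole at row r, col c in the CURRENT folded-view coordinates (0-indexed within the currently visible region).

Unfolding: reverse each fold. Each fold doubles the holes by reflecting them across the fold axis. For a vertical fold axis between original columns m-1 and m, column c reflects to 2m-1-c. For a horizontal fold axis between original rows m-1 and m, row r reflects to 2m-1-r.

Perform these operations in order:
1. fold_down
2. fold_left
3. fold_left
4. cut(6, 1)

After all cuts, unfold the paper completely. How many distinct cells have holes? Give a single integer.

Op 1 fold_down: fold axis h@8; visible region now rows[8,16) x cols[0,8) = 8x8
Op 2 fold_left: fold axis v@4; visible region now rows[8,16) x cols[0,4) = 8x4
Op 3 fold_left: fold axis v@2; visible region now rows[8,16) x cols[0,2) = 8x2
Op 4 cut(6, 1): punch at orig (14,1); cuts so far [(14, 1)]; region rows[8,16) x cols[0,2) = 8x2
Unfold 1 (reflect across v@2): 2 holes -> [(14, 1), (14, 2)]
Unfold 2 (reflect across v@4): 4 holes -> [(14, 1), (14, 2), (14, 5), (14, 6)]
Unfold 3 (reflect across h@8): 8 holes -> [(1, 1), (1, 2), (1, 5), (1, 6), (14, 1), (14, 2), (14, 5), (14, 6)]

Answer: 8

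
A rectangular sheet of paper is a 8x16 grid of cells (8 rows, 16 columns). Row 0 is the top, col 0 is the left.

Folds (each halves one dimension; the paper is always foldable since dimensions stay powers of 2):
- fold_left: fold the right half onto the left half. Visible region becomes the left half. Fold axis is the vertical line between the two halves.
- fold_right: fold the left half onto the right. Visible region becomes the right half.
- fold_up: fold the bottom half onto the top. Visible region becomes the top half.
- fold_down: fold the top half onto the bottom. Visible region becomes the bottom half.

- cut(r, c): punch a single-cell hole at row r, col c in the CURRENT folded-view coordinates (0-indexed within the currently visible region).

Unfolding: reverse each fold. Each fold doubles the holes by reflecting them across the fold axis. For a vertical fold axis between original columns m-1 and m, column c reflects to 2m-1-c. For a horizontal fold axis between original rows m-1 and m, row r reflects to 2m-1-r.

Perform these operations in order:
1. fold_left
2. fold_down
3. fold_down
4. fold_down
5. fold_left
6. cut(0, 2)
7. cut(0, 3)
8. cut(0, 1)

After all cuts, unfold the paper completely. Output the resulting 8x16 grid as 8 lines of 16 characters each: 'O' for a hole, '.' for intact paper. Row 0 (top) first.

Answer: .OOOOOO..OOOOOO.
.OOOOOO..OOOOOO.
.OOOOOO..OOOOOO.
.OOOOOO..OOOOOO.
.OOOOOO..OOOOOO.
.OOOOOO..OOOOOO.
.OOOOOO..OOOOOO.
.OOOOOO..OOOOOO.

Derivation:
Op 1 fold_left: fold axis v@8; visible region now rows[0,8) x cols[0,8) = 8x8
Op 2 fold_down: fold axis h@4; visible region now rows[4,8) x cols[0,8) = 4x8
Op 3 fold_down: fold axis h@6; visible region now rows[6,8) x cols[0,8) = 2x8
Op 4 fold_down: fold axis h@7; visible region now rows[7,8) x cols[0,8) = 1x8
Op 5 fold_left: fold axis v@4; visible region now rows[7,8) x cols[0,4) = 1x4
Op 6 cut(0, 2): punch at orig (7,2); cuts so far [(7, 2)]; region rows[7,8) x cols[0,4) = 1x4
Op 7 cut(0, 3): punch at orig (7,3); cuts so far [(7, 2), (7, 3)]; region rows[7,8) x cols[0,4) = 1x4
Op 8 cut(0, 1): punch at orig (7,1); cuts so far [(7, 1), (7, 2), (7, 3)]; region rows[7,8) x cols[0,4) = 1x4
Unfold 1 (reflect across v@4): 6 holes -> [(7, 1), (7, 2), (7, 3), (7, 4), (7, 5), (7, 6)]
Unfold 2 (reflect across h@7): 12 holes -> [(6, 1), (6, 2), (6, 3), (6, 4), (6, 5), (6, 6), (7, 1), (7, 2), (7, 3), (7, 4), (7, 5), (7, 6)]
Unfold 3 (reflect across h@6): 24 holes -> [(4, 1), (4, 2), (4, 3), (4, 4), (4, 5), (4, 6), (5, 1), (5, 2), (5, 3), (5, 4), (5, 5), (5, 6), (6, 1), (6, 2), (6, 3), (6, 4), (6, 5), (6, 6), (7, 1), (7, 2), (7, 3), (7, 4), (7, 5), (7, 6)]
Unfold 4 (reflect across h@4): 48 holes -> [(0, 1), (0, 2), (0, 3), (0, 4), (0, 5), (0, 6), (1, 1), (1, 2), (1, 3), (1, 4), (1, 5), (1, 6), (2, 1), (2, 2), (2, 3), (2, 4), (2, 5), (2, 6), (3, 1), (3, 2), (3, 3), (3, 4), (3, 5), (3, 6), (4, 1), (4, 2), (4, 3), (4, 4), (4, 5), (4, 6), (5, 1), (5, 2), (5, 3), (5, 4), (5, 5), (5, 6), (6, 1), (6, 2), (6, 3), (6, 4), (6, 5), (6, 6), (7, 1), (7, 2), (7, 3), (7, 4), (7, 5), (7, 6)]
Unfold 5 (reflect across v@8): 96 holes -> [(0, 1), (0, 2), (0, 3), (0, 4), (0, 5), (0, 6), (0, 9), (0, 10), (0, 11), (0, 12), (0, 13), (0, 14), (1, 1), (1, 2), (1, 3), (1, 4), (1, 5), (1, 6), (1, 9), (1, 10), (1, 11), (1, 12), (1, 13), (1, 14), (2, 1), (2, 2), (2, 3), (2, 4), (2, 5), (2, 6), (2, 9), (2, 10), (2, 11), (2, 12), (2, 13), (2, 14), (3, 1), (3, 2), (3, 3), (3, 4), (3, 5), (3, 6), (3, 9), (3, 10), (3, 11), (3, 12), (3, 13), (3, 14), (4, 1), (4, 2), (4, 3), (4, 4), (4, 5), (4, 6), (4, 9), (4, 10), (4, 11), (4, 12), (4, 13), (4, 14), (5, 1), (5, 2), (5, 3), (5, 4), (5, 5), (5, 6), (5, 9), (5, 10), (5, 11), (5, 12), (5, 13), (5, 14), (6, 1), (6, 2), (6, 3), (6, 4), (6, 5), (6, 6), (6, 9), (6, 10), (6, 11), (6, 12), (6, 13), (6, 14), (7, 1), (7, 2), (7, 3), (7, 4), (7, 5), (7, 6), (7, 9), (7, 10), (7, 11), (7, 12), (7, 13), (7, 14)]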